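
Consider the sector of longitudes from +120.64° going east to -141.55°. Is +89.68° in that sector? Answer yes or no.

No

Band width going east from +120.64° to -141.55°: ((-141.55 − 120.64) mod 360) = 97.81°.
Offset of +89.68° east of the west edge: ((89.68 − 120.64) mod 360) = 329.04°.
329.04° > 97.81° ⇒ outside.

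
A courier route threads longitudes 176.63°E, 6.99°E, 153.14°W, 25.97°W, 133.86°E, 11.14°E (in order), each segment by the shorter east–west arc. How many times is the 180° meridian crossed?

Leg 1: +176.63° → +6.99°, shortest Δλ = -169.64° (west) — does not cross 180°.
Leg 2: +6.99° → -153.14°, shortest Δλ = -160.13° (west) — does not cross 180°.
Leg 3: -153.14° → -25.97°, shortest Δλ = 127.17° (east) — does not cross 180°.
Leg 4: -25.97° → +133.86°, shortest Δλ = 159.83° (east) — does not cross 180°.
Leg 5: +133.86° → +11.14°, shortest Δλ = -122.72° (west) — does not cross 180°.
Total crossings: 0.

0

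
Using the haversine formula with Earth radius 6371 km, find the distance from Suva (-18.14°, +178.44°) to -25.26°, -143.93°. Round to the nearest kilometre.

Δλ = -143.93 − 178.44 = -322.37°; wrapped into (−180°, 180°]: 37.63°.
Δφ = -25.26 − -18.14 = -7.12°.
a = sin²(Δφ/2) + cos φ₁ · cos φ₂ · sin²(Δλ/2) = 0.093249.
c = 2·atan2(√a, √(1−a)) = 0.62065 rad → d = 6371·c ≈ 3954.15 km.

3954 km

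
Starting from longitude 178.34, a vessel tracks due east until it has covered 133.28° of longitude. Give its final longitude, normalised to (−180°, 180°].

-48.38°

Start at +178.34°; shift +133.28° → +311.62°.
+311.62° lies outside (−180°, 180°]; subtract 360° → -48.38°.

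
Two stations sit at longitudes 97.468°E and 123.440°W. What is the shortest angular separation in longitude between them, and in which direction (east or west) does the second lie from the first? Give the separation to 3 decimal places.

Raw difference: -123.440 − 97.468 = -220.908°.
Normalise into (−180°, 180°]: -220.908° + 360° = 139.092°.
Positive ⇒ the second point lies to the east; separation 139.092°.

139.092° east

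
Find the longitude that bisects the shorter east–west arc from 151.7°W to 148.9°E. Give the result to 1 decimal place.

178.6°E

Signed shortest Δλ from -151.7° to +148.9° is -59.4°.
Midpoint longitude = -151.7° + (-59.4°)/2 = -151.7° − 29.7° = -181.4°.
Normalise into (−180°, 180°]: +178.6°.
(The naïve average (-151.7 + +148.9)/2 = -1.4° is on the wrong side of the globe.)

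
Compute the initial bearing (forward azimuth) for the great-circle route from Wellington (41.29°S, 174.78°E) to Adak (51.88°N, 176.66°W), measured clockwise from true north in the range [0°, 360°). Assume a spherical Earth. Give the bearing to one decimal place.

Δλ = -176.66 − 174.78 = -351.44°; wrapped into (−180°, 180°]: 8.56°.
θ = atan2( sin Δλ · cos φ₂ , cos φ₁ · sin φ₂ − sin φ₁ · cos φ₂ · cos Δλ )
  = atan2(0.09188, 0.99393) = 5.282° → normalised to [0°, 360°): 5.282°.

5.3°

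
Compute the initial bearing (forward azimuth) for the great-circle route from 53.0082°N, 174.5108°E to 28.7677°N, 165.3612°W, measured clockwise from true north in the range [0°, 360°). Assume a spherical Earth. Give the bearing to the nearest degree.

Δλ = -165.3612 − 174.5108 = -339.8720°; wrapped into (−180°, 180°]: 20.1280°.
θ = atan2( sin Δλ · cos φ₂ , cos φ₁ · sin φ₂ − sin φ₁ · cos φ₂ · cos Δλ )
  = atan2(0.30165, -0.36781) = 140.644° → normalised to [0°, 360°): 140.644°.

141°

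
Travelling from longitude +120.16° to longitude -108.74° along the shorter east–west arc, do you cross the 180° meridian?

Naïve |-108.74 − 120.16| = 228.9° > 180°, so the shorter arc goes the other way round — across 180°.
Signed shortest Δλ = ((-108.74 − 120.16 + 180) mod 360) − 180 = 131.1°.
Going east by 131.1° from +120.16° passes through 180° before reaching -108.74°.

Yes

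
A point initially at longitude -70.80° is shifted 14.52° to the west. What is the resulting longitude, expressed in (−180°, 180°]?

Start at -70.80°; shift −14.52° → -85.32°.
-85.32° already lies in (−180°, 180°].

-85.32°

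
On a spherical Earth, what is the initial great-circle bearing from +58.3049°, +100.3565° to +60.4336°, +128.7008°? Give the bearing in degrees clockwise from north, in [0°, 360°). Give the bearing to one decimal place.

69.5°

Δλ = 128.7008 − 100.3565 = 28.3443°.
θ = atan2( sin Δλ · cos φ₂ , cos φ₁ · sin φ₂ − sin φ₁ · cos φ₂ · cos Δλ )
  = atan2(0.23427, 0.08748) = 69.524° → normalised to [0°, 360°): 69.524°.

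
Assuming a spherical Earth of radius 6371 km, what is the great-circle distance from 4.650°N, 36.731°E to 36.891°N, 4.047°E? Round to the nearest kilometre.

4890 km

Δλ = 4.047 − 36.731 = -32.684°.
Δφ = 36.891 − 4.650 = 32.241°.
a = sin²(Δφ/2) + cos φ₁ · cos φ₂ · sin²(Δλ/2) = 0.140204.
c = 2·atan2(√a, √(1−a)) = 0.76758 rad → d = 6371·c ≈ 4890.26 km.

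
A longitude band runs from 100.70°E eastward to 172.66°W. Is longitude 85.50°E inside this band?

No

Band width going east from +100.70° to -172.66°: ((-172.66 − 100.70) mod 360) = 86.64°.
Offset of +85.50° east of the west edge: ((85.50 − 100.70) mod 360) = 344.80°.
344.80° > 86.64° ⇒ outside.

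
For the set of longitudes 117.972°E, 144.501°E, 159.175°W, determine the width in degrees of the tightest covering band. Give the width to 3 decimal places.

Sort the longitudes: -159.175°, +117.972°, +144.501°.
Eastward gaps between consecutive values (wrapping around): 277.147°, 26.529°, 56.324°.
Largest gap = 277.147° ⇒ minimal covering band is its complement: 360° − 277.147° = 82.853°.
Band runs from +117.972° eastward to -159.175°, crossing the antimeridian.

82.853°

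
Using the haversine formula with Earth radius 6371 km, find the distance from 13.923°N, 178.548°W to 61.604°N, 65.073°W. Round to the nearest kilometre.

Δλ = -65.073 − -178.548 = 113.475°.
Δφ = 61.604 − 13.923 = 47.681°.
a = sin²(Δφ/2) + cos φ₁ · cos φ₂ · sin²(Δλ/2) = 0.486104.
c = 2·atan2(√a, √(1−a)) = 1.54300 rad → d = 6371·c ≈ 9830.45 km.

9830 km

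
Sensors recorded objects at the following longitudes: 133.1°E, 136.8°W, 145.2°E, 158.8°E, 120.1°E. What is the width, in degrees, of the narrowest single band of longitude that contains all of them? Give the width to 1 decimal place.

103.1°

Sort the longitudes: -136.8°, +120.1°, +133.1°, +145.2°, +158.8°.
Eastward gaps between consecutive values (wrapping around): 256.9°, 13.0°, 12.1°, 13.6°, 64.4°.
Largest gap = 256.9° ⇒ minimal covering band is its complement: 360° − 256.9° = 103.1°.
Band runs from +120.1° eastward to -136.8°, crossing the antimeridian.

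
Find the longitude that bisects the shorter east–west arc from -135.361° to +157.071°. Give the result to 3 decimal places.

-169.145°

Signed shortest Δλ from -135.361° to +157.071° is -67.568°.
Midpoint longitude = -135.361° + (-67.568°)/2 = -135.361° − 33.784° = -169.145°.
(The naïve average (-135.361 + +157.071)/2 = 10.855° is on the wrong side of the globe.)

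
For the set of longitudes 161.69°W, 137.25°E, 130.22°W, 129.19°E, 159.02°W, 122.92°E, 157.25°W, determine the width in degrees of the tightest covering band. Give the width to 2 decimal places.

106.86°

Sort the longitudes: -161.69°, -159.02°, -157.25°, -130.22°, +122.92°, +129.19°, +137.25°.
Eastward gaps between consecutive values (wrapping around): 2.67°, 1.77°, 27.03°, 253.14°, 6.27°, 8.06°, 61.06°.
Largest gap = 253.14° ⇒ minimal covering band is its complement: 360° − 253.14° = 106.86°.
Band runs from +122.92° eastward to -130.22°, crossing the antimeridian.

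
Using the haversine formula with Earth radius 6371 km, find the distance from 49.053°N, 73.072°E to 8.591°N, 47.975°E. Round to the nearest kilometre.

5071 km

Δλ = 47.975 − 73.072 = -25.097°.
Δφ = 8.591 − 49.053 = -40.462°.
a = sin²(Δφ/2) + cos φ₁ · cos φ₂ · sin²(Δλ/2) = 0.150171.
c = 2·atan2(√a, √(1−a)) = 0.79588 rad → d = 6371·c ≈ 5070.53 km.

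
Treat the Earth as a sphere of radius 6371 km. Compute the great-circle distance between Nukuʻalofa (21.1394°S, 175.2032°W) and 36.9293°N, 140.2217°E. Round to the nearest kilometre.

Δλ = 140.2217 − -175.2032 = 315.4249°; wrapped into (−180°, 180°]: -44.5751°.
Δφ = 36.9293 − -21.1394 = 58.0687°.
a = sin²(Δφ/2) + cos φ₁ · cos φ₂ · sin²(Δλ/2) = 0.342790.
c = 2·atan2(√a, √(1−a)) = 1.25095 rad → d = 6371·c ≈ 7969.80 km.

7970 km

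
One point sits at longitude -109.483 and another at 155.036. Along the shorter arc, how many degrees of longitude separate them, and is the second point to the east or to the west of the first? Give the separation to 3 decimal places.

95.481° west

Raw difference: 155.036 − -109.483 = 264.519°.
Normalise into (−180°, 180°]: 264.519° − 360° = -95.481°.
Negative ⇒ the second point lies to the west; separation 95.481°.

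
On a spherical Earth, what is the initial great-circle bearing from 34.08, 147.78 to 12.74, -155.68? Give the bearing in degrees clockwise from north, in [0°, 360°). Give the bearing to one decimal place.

98.3°

Δλ = -155.68 − 147.78 = -303.46°; wrapped into (−180°, 180°]: 56.54°.
θ = atan2( sin Δλ · cos φ₂ , cos φ₁ · sin φ₂ − sin φ₁ · cos φ₂ · cos Δλ )
  = atan2(0.81373, -0.11869) = 98.299° → normalised to [0°, 360°): 98.299°.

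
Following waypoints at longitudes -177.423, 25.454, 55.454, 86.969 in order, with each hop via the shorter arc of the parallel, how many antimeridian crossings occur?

1

Leg 1: -177.423° → +25.454°, shortest Δλ = -157.123° (west) — crosses 180°.
Leg 2: +25.454° → +55.454°, shortest Δλ = 30.0° (east) — does not cross 180°.
Leg 3: +55.454° → +86.969°, shortest Δλ = 31.515° (east) — does not cross 180°.
Total crossings: 1.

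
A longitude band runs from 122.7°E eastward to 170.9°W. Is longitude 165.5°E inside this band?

Yes

Band width going east from +122.7° to -170.9°: ((-170.9 − 122.7) mod 360) = 66.4°.
Offset of +165.5° east of the west edge: ((165.5 − 122.7) mod 360) = 42.8°.
42.8° ≤ 66.4° ⇒ inside.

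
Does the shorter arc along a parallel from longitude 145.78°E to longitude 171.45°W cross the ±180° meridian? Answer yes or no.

Yes

Naïve |-171.45 − 145.78| = 317.23° > 180°, so the shorter arc goes the other way round — across 180°.
Signed shortest Δλ = ((-171.45 − 145.78 + 180) mod 360) − 180 = 42.77°.
Going east by 42.77° from +145.78° passes through 180° before reaching -171.45°.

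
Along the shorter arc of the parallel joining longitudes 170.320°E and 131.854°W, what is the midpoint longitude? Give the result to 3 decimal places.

Signed shortest Δλ from +170.320° to -131.854° is +57.826°.
Midpoint longitude = +170.320° + (+57.826°)/2 = +170.320° + 28.913° = +199.233°.
Normalise into (−180°, 180°]: -160.767°.
(The naïve average (+170.320 + -131.854)/2 = 19.233° is on the wrong side of the globe.)

160.767°W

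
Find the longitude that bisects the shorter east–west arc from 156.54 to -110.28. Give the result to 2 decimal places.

-156.87°

Signed shortest Δλ from +156.54° to -110.28° is +93.18°.
Midpoint longitude = +156.54° + (+93.18°)/2 = +156.54° + 46.59° = +203.13°.
Normalise into (−180°, 180°]: -156.87°.
(The naïve average (+156.54 + -110.28)/2 = 23.13° is on the wrong side of the globe.)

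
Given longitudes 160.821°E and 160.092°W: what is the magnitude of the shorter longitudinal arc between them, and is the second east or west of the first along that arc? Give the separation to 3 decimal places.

Raw difference: -160.092 − 160.821 = -320.913°.
Normalise into (−180°, 180°]: -320.913° + 360° = 39.087°.
Positive ⇒ the second point lies to the east; separation 39.087°.

39.087° east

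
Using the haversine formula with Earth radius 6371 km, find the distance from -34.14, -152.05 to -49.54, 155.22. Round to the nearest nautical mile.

2475 nmi

Δλ = 155.22 − -152.05 = 307.27°; wrapped into (−180°, 180°]: -52.73°.
Δφ = -49.54 − -34.14 = -15.40°.
a = sin²(Δφ/2) + cos φ₁ · cos φ₂ · sin²(Δλ/2) = 0.123874.
c = 2·atan2(√a, √(1−a)) = 0.71932 rad → d = 6371·c ≈ 4582.80 km ≈ 2474.51 nmi.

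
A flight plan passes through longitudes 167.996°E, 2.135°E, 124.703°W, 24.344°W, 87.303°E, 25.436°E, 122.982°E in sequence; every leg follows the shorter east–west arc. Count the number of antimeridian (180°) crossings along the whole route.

0

Leg 1: +167.996° → +2.135°, shortest Δλ = -165.861° (west) — does not cross 180°.
Leg 2: +2.135° → -124.703°, shortest Δλ = -126.838° (west) — does not cross 180°.
Leg 3: -124.703° → -24.344°, shortest Δλ = 100.359° (east) — does not cross 180°.
Leg 4: -24.344° → +87.303°, shortest Δλ = 111.647° (east) — does not cross 180°.
Leg 5: +87.303° → +25.436°, shortest Δλ = -61.867° (west) — does not cross 180°.
Leg 6: +25.436° → +122.982°, shortest Δλ = 97.546° (east) — does not cross 180°.
Total crossings: 0.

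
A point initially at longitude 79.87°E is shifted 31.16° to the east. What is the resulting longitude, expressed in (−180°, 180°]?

111.03°E

Start at +79.87°; shift +31.16° → +111.03°.
+111.03° already lies in (−180°, 180°].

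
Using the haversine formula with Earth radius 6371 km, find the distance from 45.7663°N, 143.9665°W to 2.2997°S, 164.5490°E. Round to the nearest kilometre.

7349 km

Δλ = 164.5490 − -143.9665 = 308.5155°; wrapped into (−180°, 180°]: -51.4845°.
Δφ = -2.2997 − 45.7663 = -48.0660°.
a = sin²(Δφ/2) + cos φ₁ · cos φ₂ · sin²(Δλ/2) = 0.297347.
c = 2·atan2(√a, √(1−a)) = 1.15348 rad → d = 6371·c ≈ 7348.85 km.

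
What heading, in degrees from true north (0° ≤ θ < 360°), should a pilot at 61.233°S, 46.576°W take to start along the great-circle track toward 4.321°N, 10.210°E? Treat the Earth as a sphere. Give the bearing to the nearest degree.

58°

Δλ = 10.210 − -46.576 = 56.786°.
θ = atan2( sin Δλ · cos φ₂ , cos φ₁ · sin φ₂ − sin φ₁ · cos φ₂ · cos Δλ )
  = atan2(0.83425, 0.51506) = 58.309° → normalised to [0°, 360°): 58.309°.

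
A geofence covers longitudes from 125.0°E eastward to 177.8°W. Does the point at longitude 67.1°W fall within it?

Band width going east from +125.0° to -177.8°: ((-177.8 − 125.0) mod 360) = 57.2°.
Offset of -67.1° east of the west edge: ((-67.1 − 125.0) mod 360) = 167.9°.
167.9° > 57.2° ⇒ outside.

No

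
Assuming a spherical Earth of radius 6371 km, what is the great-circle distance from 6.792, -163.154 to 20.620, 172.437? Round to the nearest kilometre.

3045 km

Δλ = 172.437 − -163.154 = 335.591°; wrapped into (−180°, 180°]: -24.409°.
Δφ = 20.620 − 6.792 = 13.828°.
a = sin²(Δφ/2) + cos φ₁ · cos φ₂ · sin²(Δλ/2) = 0.056025.
c = 2·atan2(√a, √(1−a)) = 0.47793 rad → d = 6371·c ≈ 3044.88 km.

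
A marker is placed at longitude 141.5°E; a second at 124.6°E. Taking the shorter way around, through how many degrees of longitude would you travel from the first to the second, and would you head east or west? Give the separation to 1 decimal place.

16.9° west

Raw difference: 124.6 − 141.5 = -16.9°.
Normalise into (−180°, 180°]: -16.9° stays -16.9°.
Negative ⇒ the second point lies to the west; separation 16.9°.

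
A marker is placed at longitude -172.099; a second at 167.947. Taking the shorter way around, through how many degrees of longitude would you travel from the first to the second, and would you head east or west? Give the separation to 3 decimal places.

Raw difference: 167.947 − -172.099 = 340.046°.
Normalise into (−180°, 180°]: 340.046° − 360° = -19.954°.
Negative ⇒ the second point lies to the west; separation 19.954°.

19.954° west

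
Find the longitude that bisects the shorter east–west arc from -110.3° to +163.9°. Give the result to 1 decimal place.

-153.2°

Signed shortest Δλ from -110.3° to +163.9° is -85.8°.
Midpoint longitude = -110.3° + (-85.8°)/2 = -110.3° − 42.9° = -153.2°.
(The naïve average (-110.3 + +163.9)/2 = 26.8° is on the wrong side of the globe.)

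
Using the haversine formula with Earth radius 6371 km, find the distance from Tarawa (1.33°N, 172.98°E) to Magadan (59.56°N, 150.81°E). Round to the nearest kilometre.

6752 km

Δλ = 150.81 − 172.98 = -22.17°.
Δφ = 59.56 − 1.33 = 58.23°.
a = sin²(Δφ/2) + cos φ₁ · cos φ₂ · sin²(Δλ/2) = 0.255468.
c = 2·atan2(√a, √(1−a)) = 1.05978 rad → d = 6371·c ≈ 6751.86 km.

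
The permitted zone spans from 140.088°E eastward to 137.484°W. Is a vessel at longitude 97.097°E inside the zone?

Band width going east from +140.088° to -137.484°: ((-137.484 − 140.088) mod 360) = 82.428°.
Offset of +97.097° east of the west edge: ((97.097 − 140.088) mod 360) = 317.009°.
317.009° > 82.428° ⇒ outside.

No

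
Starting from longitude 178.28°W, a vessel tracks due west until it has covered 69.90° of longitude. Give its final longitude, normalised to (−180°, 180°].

111.82°E

Start at -178.28°; shift −69.90° → -248.18°.
-248.18° lies outside (−180°, 180°]; add 360° → +111.82°.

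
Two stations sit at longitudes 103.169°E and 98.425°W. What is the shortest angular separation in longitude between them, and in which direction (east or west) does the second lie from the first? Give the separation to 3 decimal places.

158.406° east

Raw difference: -98.425 − 103.169 = -201.594°.
Normalise into (−180°, 180°]: -201.594° + 360° = 158.406°.
Positive ⇒ the second point lies to the east; separation 158.406°.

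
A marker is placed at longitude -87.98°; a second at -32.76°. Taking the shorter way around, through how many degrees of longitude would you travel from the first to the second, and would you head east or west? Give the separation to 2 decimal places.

55.22° east

Raw difference: -32.76 − -87.98 = 55.22°.
Normalise into (−180°, 180°]: 55.22° stays 55.22°.
Positive ⇒ the second point lies to the east; separation 55.22°.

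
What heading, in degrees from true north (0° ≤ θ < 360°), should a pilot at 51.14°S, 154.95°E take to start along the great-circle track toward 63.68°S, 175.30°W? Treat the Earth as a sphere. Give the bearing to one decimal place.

140.0°

Δλ = -175.30 − 154.95 = -330.25°; wrapped into (−180°, 180°]: 29.75°.
θ = atan2( sin Δλ · cos φ₂ , cos φ₁ · sin φ₂ − sin φ₁ · cos φ₂ · cos Δλ )
  = atan2(0.22001, -0.26263) = 140.045° → normalised to [0°, 360°): 140.045°.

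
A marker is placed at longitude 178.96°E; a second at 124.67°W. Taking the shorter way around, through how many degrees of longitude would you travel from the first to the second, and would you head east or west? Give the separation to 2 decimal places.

Raw difference: -124.67 − 178.96 = -303.63°.
Normalise into (−180°, 180°]: -303.63° + 360° = 56.37°.
Positive ⇒ the second point lies to the east; separation 56.37°.

56.37° east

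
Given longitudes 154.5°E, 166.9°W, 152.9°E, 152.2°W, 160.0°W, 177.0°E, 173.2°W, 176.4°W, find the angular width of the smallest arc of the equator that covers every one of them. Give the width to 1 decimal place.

Sort the longitudes: -176.4°, -173.2°, -166.9°, -160.0°, -152.2°, +152.9°, +154.5°, +177.0°.
Eastward gaps between consecutive values (wrapping around): 3.2°, 6.3°, 6.9°, 7.8°, 305.1°, 1.6°, 22.5°, 6.6°.
Largest gap = 305.1° ⇒ minimal covering band is its complement: 360° − 305.1° = 54.9°.
Band runs from +152.9° eastward to -152.2°, crossing the antimeridian.

54.9°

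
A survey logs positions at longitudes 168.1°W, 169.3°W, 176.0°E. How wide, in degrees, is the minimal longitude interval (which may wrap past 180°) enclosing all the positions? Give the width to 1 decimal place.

Sort the longitudes: -169.3°, -168.1°, +176.0°.
Eastward gaps between consecutive values (wrapping around): 1.2°, 344.1°, 14.7°.
Largest gap = 344.1° ⇒ minimal covering band is its complement: 360° − 344.1° = 15.9°.
Band runs from +176.0° eastward to -168.1°, crossing the antimeridian.

15.9°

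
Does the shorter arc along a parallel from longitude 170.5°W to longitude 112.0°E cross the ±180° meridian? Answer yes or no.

Yes

Naïve |112.0 − -170.5| = 282.5° > 180°, so the shorter arc goes the other way round — across 180°.
Signed shortest Δλ = ((112.0 − -170.5 + 180) mod 360) − 180 = -77.5°.
Going west by 77.5° from -170.5° passes through 180° before reaching +112.0°.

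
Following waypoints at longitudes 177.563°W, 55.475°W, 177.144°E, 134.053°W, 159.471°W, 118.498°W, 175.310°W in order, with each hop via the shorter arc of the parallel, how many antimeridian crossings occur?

2

Leg 1: -177.563° → -55.475°, shortest Δλ = 122.088° (east) — does not cross 180°.
Leg 2: -55.475° → +177.144°, shortest Δλ = -127.381° (west) — crosses 180°.
Leg 3: +177.144° → -134.053°, shortest Δλ = 48.803° (east) — crosses 180°.
Leg 4: -134.053° → -159.471°, shortest Δλ = -25.418° (west) — does not cross 180°.
Leg 5: -159.471° → -118.498°, shortest Δλ = 40.973° (east) — does not cross 180°.
Leg 6: -118.498° → -175.310°, shortest Δλ = -56.812° (west) — does not cross 180°.
Total crossings: 2.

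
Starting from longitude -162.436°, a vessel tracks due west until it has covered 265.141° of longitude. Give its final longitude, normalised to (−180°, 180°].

-67.577°

Start at -162.436°; shift −265.141° → -427.577°.
-427.577° lies outside (−180°, 180°]; add 360° → -67.577°.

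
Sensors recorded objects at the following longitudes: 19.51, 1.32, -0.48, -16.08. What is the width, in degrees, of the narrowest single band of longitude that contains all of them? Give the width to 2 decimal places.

35.59°

Sort the longitudes: -16.08°, -0.48°, +1.32°, +19.51°.
Eastward gaps between consecutive values (wrapping around): 15.60°, 1.80°, 18.19°, 324.41°.
Largest gap = 324.41° ⇒ minimal covering band is its complement: 360° − 324.41° = 35.59°.
Band runs from -16.08° eastward to +19.51°.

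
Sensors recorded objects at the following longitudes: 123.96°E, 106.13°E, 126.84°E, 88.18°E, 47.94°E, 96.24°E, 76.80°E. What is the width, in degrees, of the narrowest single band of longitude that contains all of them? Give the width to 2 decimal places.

Sort the longitudes: +47.94°, +76.80°, +88.18°, +96.24°, +106.13°, +123.96°, +126.84°.
Eastward gaps between consecutive values (wrapping around): 28.86°, 11.38°, 8.06°, 9.89°, 17.83°, 2.88°, 281.10°.
Largest gap = 281.10° ⇒ minimal covering band is its complement: 360° − 281.10° = 78.90°.
Band runs from +47.94° eastward to +126.84°.

78.90°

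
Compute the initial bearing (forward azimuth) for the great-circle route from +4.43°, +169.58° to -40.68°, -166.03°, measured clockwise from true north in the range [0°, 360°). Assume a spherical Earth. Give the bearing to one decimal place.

156.0°

Δλ = -166.03 − 169.58 = -335.61°; wrapped into (−180°, 180°]: 24.39°.
θ = atan2( sin Δλ · cos φ₂ , cos φ₁ · sin φ₂ − sin φ₁ · cos φ₂ · cos Δλ )
  = atan2(0.31316, -0.70324) = 155.996° → normalised to [0°, 360°): 155.996°.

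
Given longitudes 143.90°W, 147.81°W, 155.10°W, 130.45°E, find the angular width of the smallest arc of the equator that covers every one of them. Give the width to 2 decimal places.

Sort the longitudes: -155.10°, -147.81°, -143.90°, +130.45°.
Eastward gaps between consecutive values (wrapping around): 7.29°, 3.91°, 274.35°, 74.45°.
Largest gap = 274.35° ⇒ minimal covering band is its complement: 360° − 274.35° = 85.65°.
Band runs from +130.45° eastward to -143.90°, crossing the antimeridian.

85.65°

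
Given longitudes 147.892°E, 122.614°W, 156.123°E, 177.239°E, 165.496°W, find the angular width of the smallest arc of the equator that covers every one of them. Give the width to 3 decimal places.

Sort the longitudes: -165.496°, -122.614°, +147.892°, +156.123°, +177.239°.
Eastward gaps between consecutive values (wrapping around): 42.882°, 270.506°, 8.231°, 21.116°, 17.265°.
Largest gap = 270.506° ⇒ minimal covering band is its complement: 360° − 270.506° = 89.494°.
Band runs from +147.892° eastward to -122.614°, crossing the antimeridian.

89.494°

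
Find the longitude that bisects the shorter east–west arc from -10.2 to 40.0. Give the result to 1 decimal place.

Signed shortest Δλ from -10.2° to +40.0° is +50.2°.
Midpoint longitude = -10.2° + (+50.2°)/2 = -10.2° + 25.1° = +14.9°.

+14.9°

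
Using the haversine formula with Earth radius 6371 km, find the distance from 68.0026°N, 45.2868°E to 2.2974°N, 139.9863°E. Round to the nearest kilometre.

Δλ = 139.9863 − 45.2868 = 94.6995°.
Δφ = 2.2974 − 68.0026 = -65.7052°.
a = sin²(Δφ/2) + cos φ₁ · cos φ₂ · sin²(Δλ/2) = 0.496748.
c = 2·atan2(√a, √(1−a)) = 1.56429 rad → d = 6371·c ≈ 9966.10 km.

9966 km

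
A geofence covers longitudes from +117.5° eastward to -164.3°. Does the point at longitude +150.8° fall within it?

Yes

Band width going east from +117.5° to -164.3°: ((-164.3 − 117.5) mod 360) = 78.2°.
Offset of +150.8° east of the west edge: ((150.8 − 117.5) mod 360) = 33.3°.
33.3° ≤ 78.2° ⇒ inside.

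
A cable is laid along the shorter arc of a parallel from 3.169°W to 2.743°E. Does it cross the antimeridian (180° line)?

Signed shortest Δλ = ((2.743 − -3.169 + 180) mod 360) − 180 = 5.912°.
Going east by 5.912° from -3.169° reaches +2.743° without touching 180°.

No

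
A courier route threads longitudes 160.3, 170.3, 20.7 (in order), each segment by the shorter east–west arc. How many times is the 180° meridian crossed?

Leg 1: +160.3° → +170.3°, shortest Δλ = 10.0° (east) — does not cross 180°.
Leg 2: +170.3° → +20.7°, shortest Δλ = -149.6° (west) — does not cross 180°.
Total crossings: 0.

0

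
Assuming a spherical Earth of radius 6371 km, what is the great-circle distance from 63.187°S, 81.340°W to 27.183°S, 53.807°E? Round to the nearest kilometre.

9220 km

Δλ = 53.807 − -81.340 = 135.147°.
Δφ = -27.183 − -63.187 = 36.004°.
a = sin²(Δφ/2) + cos φ₁ · cos φ₂ · sin²(Δλ/2) = 0.438372.
c = 2·atan2(√a, √(1−a)) = 1.44723 rad → d = 6371·c ≈ 9220.27 km.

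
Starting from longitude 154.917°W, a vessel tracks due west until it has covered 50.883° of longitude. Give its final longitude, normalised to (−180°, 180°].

Start at -154.917°; shift −50.883° → -205.800°.
-205.800° lies outside (−180°, 180°]; add 360° → +154.200°.

154.200°E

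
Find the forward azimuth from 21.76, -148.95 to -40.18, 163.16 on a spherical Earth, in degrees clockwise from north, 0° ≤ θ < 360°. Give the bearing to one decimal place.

215.7°

Δλ = 163.16 − -148.95 = 312.11°; wrapped into (−180°, 180°]: -47.89°.
θ = atan2( sin Δλ · cos φ₂ , cos φ₁ · sin φ₂ − sin φ₁ · cos φ₂ · cos Δλ )
  = atan2(-0.56680, -0.78914) = -144.313° → normalised to [0°, 360°): 215.687°.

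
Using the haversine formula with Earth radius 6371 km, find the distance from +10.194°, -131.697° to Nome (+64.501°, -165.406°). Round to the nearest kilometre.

6582 km

Δλ = -165.406 − -131.697 = -33.709°.
Δφ = 64.501 − 10.194 = 54.307°.
a = sin²(Δφ/2) + cos φ₁ · cos φ₂ · sin²(Δλ/2) = 0.243898.
c = 2·atan2(√a, √(1−a)) = 1.03305 rad → d = 6371·c ≈ 6581.54 km.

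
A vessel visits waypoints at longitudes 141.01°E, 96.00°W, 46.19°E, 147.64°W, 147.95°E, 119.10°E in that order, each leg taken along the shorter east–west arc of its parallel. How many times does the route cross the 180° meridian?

3

Leg 1: +141.01° → -96.00°, shortest Δλ = 122.99° (east) — crosses 180°.
Leg 2: -96.00° → +46.19°, shortest Δλ = 142.19° (east) — does not cross 180°.
Leg 3: +46.19° → -147.64°, shortest Δλ = 166.17° (east) — crosses 180°.
Leg 4: -147.64° → +147.95°, shortest Δλ = -64.41° (west) — crosses 180°.
Leg 5: +147.95° → +119.10°, shortest Δλ = -28.85° (west) — does not cross 180°.
Total crossings: 3.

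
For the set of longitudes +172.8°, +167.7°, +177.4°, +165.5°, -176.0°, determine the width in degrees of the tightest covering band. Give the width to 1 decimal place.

18.5°

Sort the longitudes: -176.0°, +165.5°, +167.7°, +172.8°, +177.4°.
Eastward gaps between consecutive values (wrapping around): 341.5°, 2.2°, 5.1°, 4.6°, 6.6°.
Largest gap = 341.5° ⇒ minimal covering band is its complement: 360° − 341.5° = 18.5°.
Band runs from +165.5° eastward to -176.0°, crossing the antimeridian.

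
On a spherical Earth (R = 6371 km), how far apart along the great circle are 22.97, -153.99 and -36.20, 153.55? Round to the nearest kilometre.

8580 km

Δλ = 153.55 − -153.99 = 307.54°; wrapped into (−180°, 180°]: -52.46°.
Δφ = -36.20 − 22.97 = -59.17°.
a = sin²(Δφ/2) + cos φ₁ · cos φ₂ · sin²(Δλ/2) = 0.388888.
c = 2·atan2(√a, √(1−a)) = 1.34670 rad → d = 6371·c ≈ 8579.84 km.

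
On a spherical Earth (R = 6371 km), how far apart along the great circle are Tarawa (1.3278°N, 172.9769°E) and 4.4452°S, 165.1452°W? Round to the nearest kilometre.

Δλ = -165.1452 − 172.9769 = -338.1221°; wrapped into (−180°, 180°]: 21.8779°.
Δφ = -4.4452 − 1.3278 = -5.7730°.
a = sin²(Δφ/2) + cos φ₁ · cos φ₂ · sin²(Δλ/2) = 0.038428.
c = 2·atan2(√a, √(1−a)) = 0.39462 rad → d = 6371·c ≈ 2514.10 km.

2514 km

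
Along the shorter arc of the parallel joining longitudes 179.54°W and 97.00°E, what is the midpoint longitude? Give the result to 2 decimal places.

Signed shortest Δλ from -179.54° to +97.00° is -83.46°.
Midpoint longitude = -179.54° + (-83.46°)/2 = -179.54° − 41.73° = -221.27°.
Normalise into (−180°, 180°]: +138.73°.
(The naïve average (-179.54 + +97.00)/2 = -41.27° is on the wrong side of the globe.)

138.73°E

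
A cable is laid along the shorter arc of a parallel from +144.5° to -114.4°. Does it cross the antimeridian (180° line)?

Yes

Naïve |-114.4 − 144.5| = 258.9° > 180°, so the shorter arc goes the other way round — across 180°.
Signed shortest Δλ = ((-114.4 − 144.5 + 180) mod 360) − 180 = 101.1°.
Going east by 101.1° from +144.5° passes through 180° before reaching -114.4°.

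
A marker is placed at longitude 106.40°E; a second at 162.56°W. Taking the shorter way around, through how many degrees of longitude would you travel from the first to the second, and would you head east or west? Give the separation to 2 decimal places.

Raw difference: -162.56 − 106.40 = -268.96°.
Normalise into (−180°, 180°]: -268.96° + 360° = 91.04°.
Positive ⇒ the second point lies to the east; separation 91.04°.

91.04° east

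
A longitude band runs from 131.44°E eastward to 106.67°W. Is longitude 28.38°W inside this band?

No

Band width going east from +131.44° to -106.67°: ((-106.67 − 131.44) mod 360) = 121.89°.
Offset of -28.38° east of the west edge: ((-28.38 − 131.44) mod 360) = 200.18°.
200.18° > 121.89° ⇒ outside.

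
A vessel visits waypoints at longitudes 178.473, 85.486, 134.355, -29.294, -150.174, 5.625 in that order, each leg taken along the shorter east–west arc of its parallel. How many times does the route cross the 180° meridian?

Leg 1: +178.473° → +85.486°, shortest Δλ = -92.987° (west) — does not cross 180°.
Leg 2: +85.486° → +134.355°, shortest Δλ = 48.869° (east) — does not cross 180°.
Leg 3: +134.355° → -29.294°, shortest Δλ = -163.649° (west) — does not cross 180°.
Leg 4: -29.294° → -150.174°, shortest Δλ = -120.88° (west) — does not cross 180°.
Leg 5: -150.174° → +5.625°, shortest Δλ = 155.799° (east) — does not cross 180°.
Total crossings: 0.

0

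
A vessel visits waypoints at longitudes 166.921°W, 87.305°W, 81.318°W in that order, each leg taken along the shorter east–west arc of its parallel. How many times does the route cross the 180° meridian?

0

Leg 1: -166.921° → -87.305°, shortest Δλ = 79.616° (east) — does not cross 180°.
Leg 2: -87.305° → -81.318°, shortest Δλ = 5.987° (east) — does not cross 180°.
Total crossings: 0.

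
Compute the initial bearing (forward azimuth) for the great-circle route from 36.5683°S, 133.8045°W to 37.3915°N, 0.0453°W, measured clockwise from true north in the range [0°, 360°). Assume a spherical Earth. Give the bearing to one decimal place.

Δλ = -0.0453 − -133.8045 = 133.7592°.
θ = atan2( sin Δλ · cos φ₂ , cos φ₁ · sin φ₂ − sin φ₁ · cos φ₂ · cos Δλ )
  = atan2(0.57383, 0.16033) = 74.389° → normalised to [0°, 360°): 74.389°.

74.4°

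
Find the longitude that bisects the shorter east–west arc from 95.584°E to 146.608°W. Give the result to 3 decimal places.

Signed shortest Δλ from +95.584° to -146.608° is +117.808°.
Midpoint longitude = +95.584° + (+117.808°)/2 = +95.584° + 58.904° = +154.488°.
(The naïve average (+95.584 + -146.608)/2 = -25.512° is on the wrong side of the globe.)

154.488°E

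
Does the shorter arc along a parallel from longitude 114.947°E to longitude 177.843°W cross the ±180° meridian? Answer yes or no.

Yes

Naïve |-177.843 − 114.947| = 292.79° > 180°, so the shorter arc goes the other way round — across 180°.
Signed shortest Δλ = ((-177.843 − 114.947 + 180) mod 360) − 180 = 67.21°.
Going east by 67.21° from +114.947° passes through 180° before reaching -177.843°.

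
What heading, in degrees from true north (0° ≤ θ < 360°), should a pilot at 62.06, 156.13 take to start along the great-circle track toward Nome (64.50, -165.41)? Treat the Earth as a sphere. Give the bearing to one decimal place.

Δλ = -165.41 − 156.13 = -321.54°; wrapped into (−180°, 180°]: 38.46°.
θ = atan2( sin Δλ · cos φ₂ , cos φ₁ · sin φ₂ − sin φ₁ · cos φ₂ · cos Δλ )
  = atan2(0.26776, 0.12509) = 64.960° → normalised to [0°, 360°): 64.960°.

65.0°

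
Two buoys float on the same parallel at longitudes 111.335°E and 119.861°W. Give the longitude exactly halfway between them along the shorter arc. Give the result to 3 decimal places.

Signed shortest Δλ from +111.335° to -119.861° is +128.804°.
Midpoint longitude = +111.335° + (+128.804°)/2 = +111.335° + 64.402° = +175.737°.
(The naïve average (+111.335 + -119.861)/2 = -4.263° is on the wrong side of the globe.)

175.737°E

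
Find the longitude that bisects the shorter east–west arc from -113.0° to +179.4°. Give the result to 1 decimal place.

-146.8°

Signed shortest Δλ from -113.0° to +179.4° is -67.6°.
Midpoint longitude = -113.0° + (-67.6°)/2 = -113.0° − 33.8° = -146.8°.
(The naïve average (-113.0 + +179.4)/2 = 33.2° is on the wrong side of the globe.)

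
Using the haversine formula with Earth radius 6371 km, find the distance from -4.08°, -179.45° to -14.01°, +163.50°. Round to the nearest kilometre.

Δλ = 163.50 − -179.45 = 342.95°; wrapped into (−180°, 180°]: -17.05°.
Δφ = -14.01 − -4.08 = -9.93°.
a = sin²(Δφ/2) + cos φ₁ · cos φ₂ · sin²(Δλ/2) = 0.028758.
c = 2·atan2(√a, √(1−a)) = 0.34081 rad → d = 6371·c ≈ 2171.31 km.

2171 km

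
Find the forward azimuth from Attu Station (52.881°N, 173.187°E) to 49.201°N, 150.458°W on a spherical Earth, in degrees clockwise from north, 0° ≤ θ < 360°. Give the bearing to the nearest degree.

Δλ = -150.458 − 173.187 = -323.645°; wrapped into (−180°, 180°]: 36.355°.
θ = atan2( sin Δλ · cos φ₂ , cos φ₁ · sin φ₂ − sin φ₁ · cos φ₂ · cos Δλ )
  = atan2(0.38733, 0.03723) = 84.510° → normalised to [0°, 360°): 84.510°.

85°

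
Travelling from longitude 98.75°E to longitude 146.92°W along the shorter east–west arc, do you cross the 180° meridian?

Yes

Naïve |-146.92 − 98.75| = 245.67° > 180°, so the shorter arc goes the other way round — across 180°.
Signed shortest Δλ = ((-146.92 − 98.75 + 180) mod 360) − 180 = 114.33°.
Going east by 114.33° from +98.75° passes through 180° before reaching -146.92°.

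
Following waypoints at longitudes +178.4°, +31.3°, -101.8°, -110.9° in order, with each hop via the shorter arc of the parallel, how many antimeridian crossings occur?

Leg 1: +178.4° → +31.3°, shortest Δλ = -147.1° (west) — does not cross 180°.
Leg 2: +31.3° → -101.8°, shortest Δλ = -133.1° (west) — does not cross 180°.
Leg 3: -101.8° → -110.9°, shortest Δλ = -9.1° (west) — does not cross 180°.
Total crossings: 0.

0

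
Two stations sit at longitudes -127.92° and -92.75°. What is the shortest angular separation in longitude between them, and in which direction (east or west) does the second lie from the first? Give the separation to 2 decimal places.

35.17° east

Raw difference: -92.75 − -127.92 = 35.17°.
Normalise into (−180°, 180°]: 35.17° stays 35.17°.
Positive ⇒ the second point lies to the east; separation 35.17°.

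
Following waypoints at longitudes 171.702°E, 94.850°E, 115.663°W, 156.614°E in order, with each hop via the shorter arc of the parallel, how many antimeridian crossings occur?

Leg 1: +171.702° → +94.850°, shortest Δλ = -76.852° (west) — does not cross 180°.
Leg 2: +94.850° → -115.663°, shortest Δλ = 149.487° (east) — crosses 180°.
Leg 3: -115.663° → +156.614°, shortest Δλ = -87.723° (west) — crosses 180°.
Total crossings: 2.

2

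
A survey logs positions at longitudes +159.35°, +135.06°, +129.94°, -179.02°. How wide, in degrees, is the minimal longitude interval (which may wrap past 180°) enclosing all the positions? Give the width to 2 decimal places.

Sort the longitudes: -179.02°, +129.94°, +135.06°, +159.35°.
Eastward gaps between consecutive values (wrapping around): 308.96°, 5.12°, 24.29°, 21.63°.
Largest gap = 308.96° ⇒ minimal covering band is its complement: 360° − 308.96° = 51.04°.
Band runs from +129.94° eastward to -179.02°, crossing the antimeridian.

51.04°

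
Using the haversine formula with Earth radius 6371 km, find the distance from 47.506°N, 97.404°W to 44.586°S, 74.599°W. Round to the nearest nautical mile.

Δλ = -74.599 − -97.404 = 22.805°.
Δφ = -44.586 − 47.506 = -92.092°.
a = sin²(Δφ/2) + cos φ₁ · cos φ₂ · sin²(Δλ/2) = 0.537056.
c = 2·atan2(√a, √(1−a)) = 1.64498 rad → d = 6371·c ≈ 10480.14 km ≈ 5658.83 nmi.

5659 nmi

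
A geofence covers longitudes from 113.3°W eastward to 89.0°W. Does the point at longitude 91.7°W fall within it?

Band width going east from -113.3° to -89.0°: ((-89.0 − -113.3) mod 360) = 24.3°.
Offset of -91.7° east of the west edge: ((-91.7 − -113.3) mod 360) = 21.6°.
21.6° ≤ 24.3° ⇒ inside.

Yes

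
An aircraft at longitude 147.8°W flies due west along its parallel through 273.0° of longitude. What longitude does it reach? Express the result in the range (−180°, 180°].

Start at -147.8°; shift −273.0° → -420.8°.
-420.8° lies outside (−180°, 180°]; add 360° → -60.8°.

60.8°W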